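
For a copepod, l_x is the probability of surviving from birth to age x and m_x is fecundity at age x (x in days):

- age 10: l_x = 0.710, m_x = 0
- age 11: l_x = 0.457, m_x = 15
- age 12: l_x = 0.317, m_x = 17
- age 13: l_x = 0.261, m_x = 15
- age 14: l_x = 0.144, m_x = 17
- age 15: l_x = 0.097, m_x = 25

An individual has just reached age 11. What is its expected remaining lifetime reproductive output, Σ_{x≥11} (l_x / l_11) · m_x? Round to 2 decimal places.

46.02

l_11 = 0.457. Conditional survival from age 11 to x is l_x / l_11.
  x=11: (0.457/0.457) × 15 = 15.0000
  x=12: (0.317/0.457) × 17 = 11.7921
  x=13: (0.261/0.457) × 15 = 8.5667
  x=14: (0.144/0.457) × 17 = 5.3567
  x=15: (0.097/0.457) × 25 = 5.3063
Sum = 15.0000 + 11.7921 + 8.5667 + 5.3567 + 5.3063 = 46.0219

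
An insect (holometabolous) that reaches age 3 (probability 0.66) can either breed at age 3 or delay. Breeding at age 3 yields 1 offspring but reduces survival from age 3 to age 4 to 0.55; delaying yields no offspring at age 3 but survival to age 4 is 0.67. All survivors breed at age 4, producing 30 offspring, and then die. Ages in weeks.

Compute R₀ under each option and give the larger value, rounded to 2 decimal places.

breed at age 3: R₀ = 0.66 × (1 + 0.55 × 30) = 0.66 × 17.5000 = 11.5500
delay to age 4: R₀ = 0.66 × (0.67 × 30) = 0.66 × 20.1000 = 13.2660
Higher: delay to age 4 (13.2660).

13.27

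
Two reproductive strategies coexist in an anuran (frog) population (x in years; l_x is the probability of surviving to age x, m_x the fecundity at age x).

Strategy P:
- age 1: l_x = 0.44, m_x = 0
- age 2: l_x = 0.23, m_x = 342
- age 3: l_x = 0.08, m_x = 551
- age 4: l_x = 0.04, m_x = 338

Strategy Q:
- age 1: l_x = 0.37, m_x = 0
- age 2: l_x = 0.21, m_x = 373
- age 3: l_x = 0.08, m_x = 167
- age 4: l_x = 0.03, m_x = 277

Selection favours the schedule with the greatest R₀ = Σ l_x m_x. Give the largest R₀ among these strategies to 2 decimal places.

Strategy P: R₀ = 0.44×0 + 0.23×342 + 0.08×551 + 0.04×338 = 136.2600
Strategy Q: R₀ = 0.37×0 + 0.21×373 + 0.08×167 + 0.03×277 = 100.0000
Highest R₀: strategy P with 136.2600.

136.26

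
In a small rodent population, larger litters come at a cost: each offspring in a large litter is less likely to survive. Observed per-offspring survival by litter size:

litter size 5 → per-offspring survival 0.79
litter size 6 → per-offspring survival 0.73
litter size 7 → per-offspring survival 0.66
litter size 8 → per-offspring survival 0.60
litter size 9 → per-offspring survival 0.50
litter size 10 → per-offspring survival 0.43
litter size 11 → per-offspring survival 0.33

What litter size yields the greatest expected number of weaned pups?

8

Expected weaned pups = c × s(c):
  c=5: 5 × 0.79 = 3.950
  c=6: 6 × 0.73 = 4.380
  c=7: 7 × 0.66 = 4.620
  c=8: 8 × 0.60 = 4.800
  c=9: 9 × 0.50 = 4.500
  c=10: 10 × 0.43 = 4.300
  c=11: 11 × 0.33 = 3.630
Maximum at c = 8 (4.800 weaned pups).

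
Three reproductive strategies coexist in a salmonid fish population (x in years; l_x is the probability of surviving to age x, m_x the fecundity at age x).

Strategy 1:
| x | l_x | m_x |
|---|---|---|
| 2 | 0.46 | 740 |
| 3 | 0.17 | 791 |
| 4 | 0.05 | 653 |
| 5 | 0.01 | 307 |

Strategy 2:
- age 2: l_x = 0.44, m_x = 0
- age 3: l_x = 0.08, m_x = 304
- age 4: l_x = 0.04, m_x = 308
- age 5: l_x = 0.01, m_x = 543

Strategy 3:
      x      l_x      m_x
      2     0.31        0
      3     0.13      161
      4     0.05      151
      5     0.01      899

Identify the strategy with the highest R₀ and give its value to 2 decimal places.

Strategy 1: R₀ = 0.46×740 + 0.17×791 + 0.05×653 + 0.01×307 = 510.5900
Strategy 2: R₀ = 0.44×0 + 0.08×304 + 0.04×308 + 0.01×543 = 42.0700
Strategy 3: R₀ = 0.31×0 + 0.13×161 + 0.05×151 + 0.01×899 = 37.4700
Highest R₀: strategy 1 with 510.5900.

510.59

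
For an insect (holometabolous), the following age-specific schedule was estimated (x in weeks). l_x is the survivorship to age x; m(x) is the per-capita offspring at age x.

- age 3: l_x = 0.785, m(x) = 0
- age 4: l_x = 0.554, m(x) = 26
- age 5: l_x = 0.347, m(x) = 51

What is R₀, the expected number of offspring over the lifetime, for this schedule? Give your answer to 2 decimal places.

R₀ = Σ l_x m(x):
  age 3: 0.785 × 0 = 0.0000
  age 4: 0.554 × 26 = 14.4040
  age 5: 0.347 × 51 = 17.6970
R₀ = 0.0000 + 14.4040 + 17.6970 = 32.1010

32.10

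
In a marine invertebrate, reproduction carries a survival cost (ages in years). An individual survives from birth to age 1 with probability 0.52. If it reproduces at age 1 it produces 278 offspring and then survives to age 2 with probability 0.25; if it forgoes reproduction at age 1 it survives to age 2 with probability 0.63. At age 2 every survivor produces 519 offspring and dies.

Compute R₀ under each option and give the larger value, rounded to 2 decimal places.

212.03

breed at age 1: R₀ = 0.52 × (278 + 0.25 × 519) = 0.52 × 407.7500 = 212.0300
delay to age 2: R₀ = 0.52 × (0.63 × 519) = 0.52 × 326.9700 = 170.0244
Higher: breed at age 1 (212.0300).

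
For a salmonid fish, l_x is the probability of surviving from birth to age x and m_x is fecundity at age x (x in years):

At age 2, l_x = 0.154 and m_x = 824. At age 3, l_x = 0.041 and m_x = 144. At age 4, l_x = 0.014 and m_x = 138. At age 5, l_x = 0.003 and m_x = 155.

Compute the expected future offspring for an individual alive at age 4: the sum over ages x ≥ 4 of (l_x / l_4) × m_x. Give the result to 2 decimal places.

171.21

l_4 = 0.014. Conditional survival from age 4 to x is l_x / l_4.
  x=4: (0.014/0.014) × 138 = 138.0000
  x=5: (0.003/0.014) × 155 = 33.2143
Sum = 138.0000 + 33.2143 = 171.2143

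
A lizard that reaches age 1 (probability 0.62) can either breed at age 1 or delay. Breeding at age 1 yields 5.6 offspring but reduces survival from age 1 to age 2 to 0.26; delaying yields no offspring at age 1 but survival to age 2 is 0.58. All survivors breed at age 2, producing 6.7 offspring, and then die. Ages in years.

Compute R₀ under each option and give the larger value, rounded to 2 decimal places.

4.55

breed at age 1: R₀ = 0.62 × (5.6 + 0.26 × 6.7) = 0.62 × 7.3420 = 4.5520
delay to age 2: R₀ = 0.62 × (0.58 × 6.7) = 0.62 × 3.8860 = 2.4093
Higher: breed at age 1 (4.5520).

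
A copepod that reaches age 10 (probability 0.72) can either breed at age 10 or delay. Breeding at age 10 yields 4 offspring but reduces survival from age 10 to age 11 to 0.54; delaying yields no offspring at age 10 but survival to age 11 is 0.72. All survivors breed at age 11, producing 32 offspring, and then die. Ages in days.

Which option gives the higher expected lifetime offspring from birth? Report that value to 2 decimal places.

breed at age 10: R₀ = 0.72 × (4 + 0.54 × 32) = 0.72 × 21.2800 = 15.3216
delay to age 11: R₀ = 0.72 × (0.72 × 32) = 0.72 × 23.0400 = 16.5888
Higher: delay to age 11 (16.5888).

16.59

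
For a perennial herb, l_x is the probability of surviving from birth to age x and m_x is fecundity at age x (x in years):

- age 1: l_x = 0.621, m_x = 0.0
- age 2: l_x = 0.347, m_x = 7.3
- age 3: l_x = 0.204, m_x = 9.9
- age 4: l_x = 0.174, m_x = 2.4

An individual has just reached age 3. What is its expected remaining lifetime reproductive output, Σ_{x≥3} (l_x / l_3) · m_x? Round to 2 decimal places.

11.95

l_3 = 0.204. Conditional survival from age 3 to x is l_x / l_3.
  x=3: (0.204/0.204) × 9.9 = 9.9000
  x=4: (0.174/0.204) × 2.4 = 2.0471
Sum = 9.9000 + 2.0471 = 11.9471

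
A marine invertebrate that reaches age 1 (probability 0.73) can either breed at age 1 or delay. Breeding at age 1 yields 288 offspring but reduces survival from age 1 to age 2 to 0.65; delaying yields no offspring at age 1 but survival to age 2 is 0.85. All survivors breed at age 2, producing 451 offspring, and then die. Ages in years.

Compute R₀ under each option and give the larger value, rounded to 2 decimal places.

breed at age 1: R₀ = 0.73 × (288 + 0.65 × 451) = 0.73 × 581.1500 = 424.2395
delay to age 2: R₀ = 0.73 × (0.85 × 451) = 0.73 × 383.3500 = 279.8455
Higher: breed at age 1 (424.2395).

424.24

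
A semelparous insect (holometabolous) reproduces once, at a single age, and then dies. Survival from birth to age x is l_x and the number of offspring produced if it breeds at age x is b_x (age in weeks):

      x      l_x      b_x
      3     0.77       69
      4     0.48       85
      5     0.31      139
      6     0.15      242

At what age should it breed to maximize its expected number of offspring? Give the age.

3

Expected offspring if breeding at age x = l_x × b_x:
  age 3: 0.77 × 69 = 53.130
  age 4: 0.48 × 85 = 40.800
  age 5: 0.31 × 139 = 43.090
  age 6: 0.15 × 242 = 36.300
Maximum at age 3 (53.130).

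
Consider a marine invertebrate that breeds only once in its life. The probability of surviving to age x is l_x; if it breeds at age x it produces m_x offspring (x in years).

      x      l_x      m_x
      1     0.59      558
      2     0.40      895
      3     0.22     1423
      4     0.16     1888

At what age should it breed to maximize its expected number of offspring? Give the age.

2

Expected offspring if breeding at age x = l_x × m_x:
  age 1: 0.59 × 558 = 329.220
  age 2: 0.40 × 895 = 358.000
  age 3: 0.22 × 1423 = 313.060
  age 4: 0.16 × 1888 = 302.080
Maximum at age 2 (358.000).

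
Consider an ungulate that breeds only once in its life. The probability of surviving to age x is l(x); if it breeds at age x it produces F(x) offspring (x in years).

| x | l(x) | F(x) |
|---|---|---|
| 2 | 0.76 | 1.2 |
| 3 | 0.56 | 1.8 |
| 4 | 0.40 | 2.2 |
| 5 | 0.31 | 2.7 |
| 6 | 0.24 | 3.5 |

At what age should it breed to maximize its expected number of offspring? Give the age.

3

Expected offspring if breeding at age x = l(x) × F(x):
  age 2: 0.76 × 1.2 = 0.912
  age 3: 0.56 × 1.8 = 1.008
  age 4: 0.40 × 2.2 = 0.880
  age 5: 0.31 × 2.7 = 0.837
  age 6: 0.24 × 3.5 = 0.840
Maximum at age 3 (1.008).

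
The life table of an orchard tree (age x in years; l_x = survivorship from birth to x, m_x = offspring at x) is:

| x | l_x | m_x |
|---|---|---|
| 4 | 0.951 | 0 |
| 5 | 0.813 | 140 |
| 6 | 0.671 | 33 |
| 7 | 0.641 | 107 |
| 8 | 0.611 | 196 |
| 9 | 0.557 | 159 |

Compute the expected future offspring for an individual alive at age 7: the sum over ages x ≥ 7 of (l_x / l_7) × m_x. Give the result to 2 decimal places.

431.99

l_7 = 0.641. Conditional survival from age 7 to x is l_x / l_7.
  x=7: (0.641/0.641) × 107 = 107.0000
  x=8: (0.611/0.641) × 196 = 186.8268
  x=9: (0.557/0.641) × 159 = 138.1638
Sum = 107.0000 + 186.8268 + 138.1638 = 431.9906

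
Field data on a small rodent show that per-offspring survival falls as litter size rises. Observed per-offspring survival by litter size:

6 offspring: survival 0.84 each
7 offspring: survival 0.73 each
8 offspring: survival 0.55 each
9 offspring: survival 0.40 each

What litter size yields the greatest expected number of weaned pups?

7

Expected weaned pups = c × s(c):
  c=6: 6 × 0.84 = 5.040
  c=7: 7 × 0.73 = 5.110
  c=8: 8 × 0.55 = 4.400
  c=9: 9 × 0.40 = 3.600
Maximum at c = 7 (5.110 weaned pups).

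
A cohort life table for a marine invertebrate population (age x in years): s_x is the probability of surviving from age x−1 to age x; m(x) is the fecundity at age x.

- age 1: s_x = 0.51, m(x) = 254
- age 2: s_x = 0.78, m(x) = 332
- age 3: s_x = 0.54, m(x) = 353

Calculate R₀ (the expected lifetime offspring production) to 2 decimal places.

Survivorship from birth: l_x = s_1·s_2·…·s_x.
  l_1 = 0.51000
  l_2 = 0.39780
  l_3 = 0.21481
R₀ = Σ l_x m(x):
  age 1: 0.51000 × 254 = 129.5400
  age 2: 0.39780 × 332 = 132.0696
  age 3: 0.21481 × 353 = 75.8279
R₀ = 129.5400 + 132.0696 + 75.8279 = 337.4375

337.44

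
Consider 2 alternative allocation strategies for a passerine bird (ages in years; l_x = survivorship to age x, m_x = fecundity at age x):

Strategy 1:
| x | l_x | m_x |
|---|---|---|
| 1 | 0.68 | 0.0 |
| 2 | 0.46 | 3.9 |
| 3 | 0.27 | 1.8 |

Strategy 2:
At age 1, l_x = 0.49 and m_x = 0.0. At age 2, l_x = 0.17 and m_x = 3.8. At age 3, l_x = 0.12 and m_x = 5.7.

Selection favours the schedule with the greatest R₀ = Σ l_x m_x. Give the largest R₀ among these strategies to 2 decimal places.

Strategy 1: R₀ = 0.68×0.0 + 0.46×3.9 + 0.27×1.8 = 2.2800
Strategy 2: R₀ = 0.49×0.0 + 0.17×3.8 + 0.12×5.7 = 1.3300
Highest R₀: strategy 1 with 2.2800.

2.28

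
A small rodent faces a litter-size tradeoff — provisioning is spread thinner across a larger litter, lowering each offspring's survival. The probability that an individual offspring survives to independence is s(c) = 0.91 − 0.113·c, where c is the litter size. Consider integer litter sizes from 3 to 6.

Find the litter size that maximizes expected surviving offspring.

Expected surviving offspring = c × s(c):
  c=3: 3 × 0.571 = 1.713
  c=4: 4 × 0.458 = 1.832
  c=5: 5 × 0.345 = 1.725
  c=6: 6 × 0.232 = 1.392
Maximum at c = 4 (1.832 surviving offspring).

4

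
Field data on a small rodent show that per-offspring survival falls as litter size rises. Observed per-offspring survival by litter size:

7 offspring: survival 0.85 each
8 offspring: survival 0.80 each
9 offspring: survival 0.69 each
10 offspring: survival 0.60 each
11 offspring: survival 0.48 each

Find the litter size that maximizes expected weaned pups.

8

Expected weaned pups = c × s(c):
  c=7: 7 × 0.85 = 5.950
  c=8: 8 × 0.80 = 6.400
  c=9: 9 × 0.69 = 6.210
  c=10: 10 × 0.60 = 6.000
  c=11: 11 × 0.48 = 5.280
Maximum at c = 8 (6.400 weaned pups).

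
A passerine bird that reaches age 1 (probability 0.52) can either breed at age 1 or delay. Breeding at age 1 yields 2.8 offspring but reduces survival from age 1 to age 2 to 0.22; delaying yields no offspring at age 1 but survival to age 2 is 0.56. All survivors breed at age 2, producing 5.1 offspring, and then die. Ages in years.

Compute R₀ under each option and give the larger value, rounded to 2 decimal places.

2.04

breed at age 1: R₀ = 0.52 × (2.8 + 0.22 × 5.1) = 0.52 × 3.9220 = 2.0394
delay to age 2: R₀ = 0.52 × (0.56 × 5.1) = 0.52 × 2.8560 = 1.4851
Higher: breed at age 1 (2.0394).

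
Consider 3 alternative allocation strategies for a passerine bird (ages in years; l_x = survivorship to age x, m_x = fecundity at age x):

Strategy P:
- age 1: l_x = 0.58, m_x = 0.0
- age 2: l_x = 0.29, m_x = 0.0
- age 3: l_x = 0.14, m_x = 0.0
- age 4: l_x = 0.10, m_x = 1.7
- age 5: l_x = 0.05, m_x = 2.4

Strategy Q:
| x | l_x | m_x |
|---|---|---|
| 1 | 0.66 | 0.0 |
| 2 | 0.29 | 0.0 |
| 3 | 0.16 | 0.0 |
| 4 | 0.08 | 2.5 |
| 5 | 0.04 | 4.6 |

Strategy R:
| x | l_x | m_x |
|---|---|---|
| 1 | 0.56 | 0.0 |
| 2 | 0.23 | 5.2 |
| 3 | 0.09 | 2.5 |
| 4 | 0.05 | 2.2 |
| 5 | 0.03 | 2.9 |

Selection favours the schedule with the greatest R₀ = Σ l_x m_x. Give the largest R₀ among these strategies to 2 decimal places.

1.62

Strategy P: R₀ = 0.58×0.0 + 0.29×0.0 + 0.14×0.0 + 0.10×1.7 + 0.05×2.4 = 0.2900
Strategy Q: R₀ = 0.66×0.0 + 0.29×0.0 + 0.16×0.0 + 0.08×2.5 + 0.04×4.6 = 0.3840
Strategy R: R₀ = 0.56×0.0 + 0.23×5.2 + 0.09×2.5 + 0.05×2.2 + 0.03×2.9 = 1.6180
Highest R₀: strategy R with 1.6180.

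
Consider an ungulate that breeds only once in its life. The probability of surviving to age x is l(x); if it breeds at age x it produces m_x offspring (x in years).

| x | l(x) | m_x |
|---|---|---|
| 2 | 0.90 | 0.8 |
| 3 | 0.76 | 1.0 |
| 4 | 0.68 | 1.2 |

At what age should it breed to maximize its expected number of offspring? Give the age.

Expected offspring if breeding at age x = l(x) × m_x:
  age 2: 0.90 × 0.8 = 0.720
  age 3: 0.76 × 1.0 = 0.760
  age 4: 0.68 × 1.2 = 0.816
Maximum at age 4 (0.816).

4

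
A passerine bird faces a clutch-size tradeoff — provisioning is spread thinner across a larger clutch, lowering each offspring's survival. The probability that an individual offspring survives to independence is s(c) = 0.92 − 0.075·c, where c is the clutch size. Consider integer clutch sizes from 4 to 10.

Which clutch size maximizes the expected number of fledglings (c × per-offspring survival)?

6

Expected fledglings = c × s(c):
  c=4: 4 × 0.620 = 2.480
  c=5: 5 × 0.545 = 2.725
  c=6: 6 × 0.470 = 2.820
  c=7: 7 × 0.395 = 2.765
  c=8: 8 × 0.320 = 2.560
  c=9: 9 × 0.245 = 2.205
  c=10: 10 × 0.170 = 1.700
Maximum at c = 6 (2.820 fledglings).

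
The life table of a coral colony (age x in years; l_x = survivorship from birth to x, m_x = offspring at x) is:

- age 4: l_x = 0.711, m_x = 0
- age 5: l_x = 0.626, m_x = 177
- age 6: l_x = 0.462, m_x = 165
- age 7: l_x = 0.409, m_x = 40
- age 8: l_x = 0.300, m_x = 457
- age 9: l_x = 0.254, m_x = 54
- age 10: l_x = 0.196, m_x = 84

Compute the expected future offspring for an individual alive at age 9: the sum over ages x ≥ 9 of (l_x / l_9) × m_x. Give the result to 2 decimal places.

l_9 = 0.254. Conditional survival from age 9 to x is l_x / l_9.
  x=9: (0.254/0.254) × 54 = 54.0000
  x=10: (0.196/0.254) × 84 = 64.8189
Sum = 54.0000 + 64.8189 = 118.8189

118.82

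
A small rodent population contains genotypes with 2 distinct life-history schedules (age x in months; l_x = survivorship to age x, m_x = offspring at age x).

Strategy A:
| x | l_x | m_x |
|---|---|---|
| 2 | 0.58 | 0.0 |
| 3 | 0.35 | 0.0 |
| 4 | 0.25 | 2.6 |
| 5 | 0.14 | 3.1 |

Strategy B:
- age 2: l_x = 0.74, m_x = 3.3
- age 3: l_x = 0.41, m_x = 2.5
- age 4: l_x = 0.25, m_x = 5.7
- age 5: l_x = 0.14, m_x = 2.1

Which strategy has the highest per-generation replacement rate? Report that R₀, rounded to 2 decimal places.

5.19

Strategy A: R₀ = 0.58×0.0 + 0.35×0.0 + 0.25×2.6 + 0.14×3.1 = 1.0840
Strategy B: R₀ = 0.74×3.3 + 0.41×2.5 + 0.25×5.7 + 0.14×2.1 = 5.1860
Highest R₀: strategy B with 5.1860.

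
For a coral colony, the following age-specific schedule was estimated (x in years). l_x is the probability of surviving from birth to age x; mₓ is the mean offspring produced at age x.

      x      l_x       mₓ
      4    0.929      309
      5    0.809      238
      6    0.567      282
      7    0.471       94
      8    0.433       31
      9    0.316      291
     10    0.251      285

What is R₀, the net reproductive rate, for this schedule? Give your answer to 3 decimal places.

860.685

R₀ = Σ l_x mₓ:
  age 4: 0.929 × 309 = 287.0610
  age 5: 0.809 × 238 = 192.5420
  age 6: 0.567 × 282 = 159.8940
  age 7: 0.471 × 94 = 44.2740
  age 8: 0.433 × 31 = 13.4230
  age 9: 0.316 × 291 = 91.9560
  age 10: 0.251 × 285 = 71.5350
R₀ = 287.0610 + 192.5420 + 159.8940 + 44.2740 + 13.4230 + 91.9560 + 71.5350 = 860.6850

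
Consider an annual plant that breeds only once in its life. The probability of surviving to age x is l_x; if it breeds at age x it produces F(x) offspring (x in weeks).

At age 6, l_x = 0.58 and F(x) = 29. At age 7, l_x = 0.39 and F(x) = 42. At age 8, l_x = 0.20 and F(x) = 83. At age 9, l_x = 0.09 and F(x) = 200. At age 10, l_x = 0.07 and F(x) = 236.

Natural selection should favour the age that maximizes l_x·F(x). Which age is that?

9

Expected offspring if breeding at age x = l_x × F(x):
  age 6: 0.58 × 29 = 16.820
  age 7: 0.39 × 42 = 16.380
  age 8: 0.20 × 83 = 16.600
  age 9: 0.09 × 200 = 18.000
  age 10: 0.07 × 236 = 16.520
Maximum at age 9 (18.000).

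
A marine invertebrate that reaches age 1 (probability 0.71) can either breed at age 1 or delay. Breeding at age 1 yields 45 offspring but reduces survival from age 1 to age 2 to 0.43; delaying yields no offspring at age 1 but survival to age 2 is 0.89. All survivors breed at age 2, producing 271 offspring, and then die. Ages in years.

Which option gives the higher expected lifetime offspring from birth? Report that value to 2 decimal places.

breed at age 1: R₀ = 0.71 × (45 + 0.43 × 271) = 0.71 × 161.5300 = 114.6863
delay to age 2: R₀ = 0.71 × (0.89 × 271) = 0.71 × 241.1900 = 171.2449
Higher: delay to age 2 (171.2449).

171.24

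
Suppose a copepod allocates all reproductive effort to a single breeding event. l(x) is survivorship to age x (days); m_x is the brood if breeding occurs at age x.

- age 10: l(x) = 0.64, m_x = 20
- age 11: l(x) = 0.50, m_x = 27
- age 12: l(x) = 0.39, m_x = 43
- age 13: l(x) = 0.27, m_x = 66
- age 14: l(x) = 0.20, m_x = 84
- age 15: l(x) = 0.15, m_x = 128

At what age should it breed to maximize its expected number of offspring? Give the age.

15

Expected offspring if breeding at age x = l(x) × m_x:
  age 10: 0.64 × 20 = 12.800
  age 11: 0.50 × 27 = 13.500
  age 12: 0.39 × 43 = 16.770
  age 13: 0.27 × 66 = 17.820
  age 14: 0.20 × 84 = 16.800
  age 15: 0.15 × 128 = 19.200
Maximum at age 15 (19.200).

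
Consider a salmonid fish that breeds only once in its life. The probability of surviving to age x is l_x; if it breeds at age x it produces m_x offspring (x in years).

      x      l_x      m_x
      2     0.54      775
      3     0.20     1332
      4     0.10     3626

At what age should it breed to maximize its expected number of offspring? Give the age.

Expected offspring if breeding at age x = l_x × m_x:
  age 2: 0.54 × 775 = 418.500
  age 3: 0.20 × 1332 = 266.400
  age 4: 0.10 × 3626 = 362.600
Maximum at age 2 (418.500).

2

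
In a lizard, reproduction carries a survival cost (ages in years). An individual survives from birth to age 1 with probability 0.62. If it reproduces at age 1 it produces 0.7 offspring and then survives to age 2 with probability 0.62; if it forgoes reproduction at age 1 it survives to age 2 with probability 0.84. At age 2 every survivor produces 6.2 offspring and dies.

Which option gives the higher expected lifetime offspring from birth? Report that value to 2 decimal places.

breed at age 1: R₀ = 0.62 × (0.7 + 0.62 × 6.2) = 0.62 × 4.5440 = 2.8173
delay to age 2: R₀ = 0.62 × (0.84 × 6.2) = 0.62 × 5.2080 = 3.2290
Higher: delay to age 2 (3.2290).

3.23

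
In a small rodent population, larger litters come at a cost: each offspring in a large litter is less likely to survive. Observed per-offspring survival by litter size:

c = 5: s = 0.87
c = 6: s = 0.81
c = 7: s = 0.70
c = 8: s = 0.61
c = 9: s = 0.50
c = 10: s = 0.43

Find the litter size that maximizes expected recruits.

7

Expected recruits = c × s(c):
  c=5: 5 × 0.87 = 4.350
  c=6: 6 × 0.81 = 4.860
  c=7: 7 × 0.70 = 4.900
  c=8: 8 × 0.61 = 4.880
  c=9: 9 × 0.50 = 4.500
  c=10: 10 × 0.43 = 4.300
Maximum at c = 7 (4.900 recruits).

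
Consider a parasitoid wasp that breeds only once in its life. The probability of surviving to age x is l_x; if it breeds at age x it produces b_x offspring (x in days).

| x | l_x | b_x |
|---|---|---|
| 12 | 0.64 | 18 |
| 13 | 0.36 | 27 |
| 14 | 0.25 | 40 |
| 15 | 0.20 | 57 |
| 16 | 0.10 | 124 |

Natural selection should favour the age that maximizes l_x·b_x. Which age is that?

Expected offspring if breeding at age x = l_x × b_x:
  age 12: 0.64 × 18 = 11.520
  age 13: 0.36 × 27 = 9.720
  age 14: 0.25 × 40 = 10.000
  age 15: 0.20 × 57 = 11.400
  age 16: 0.10 × 124 = 12.400
Maximum at age 16 (12.400).

16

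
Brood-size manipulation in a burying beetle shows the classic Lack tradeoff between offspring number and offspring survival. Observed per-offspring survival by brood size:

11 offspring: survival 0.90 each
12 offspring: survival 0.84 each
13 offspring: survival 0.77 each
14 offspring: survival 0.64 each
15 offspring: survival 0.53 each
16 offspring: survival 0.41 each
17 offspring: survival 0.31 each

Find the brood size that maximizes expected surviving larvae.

12

Expected surviving larvae = c × s(c):
  c=11: 11 × 0.90 = 9.900
  c=12: 12 × 0.84 = 10.080
  c=13: 13 × 0.77 = 10.010
  c=14: 14 × 0.64 = 8.960
  c=15: 15 × 0.53 = 7.950
  c=16: 16 × 0.41 = 6.560
  c=17: 17 × 0.31 = 5.270
Maximum at c = 12 (10.080 surviving larvae).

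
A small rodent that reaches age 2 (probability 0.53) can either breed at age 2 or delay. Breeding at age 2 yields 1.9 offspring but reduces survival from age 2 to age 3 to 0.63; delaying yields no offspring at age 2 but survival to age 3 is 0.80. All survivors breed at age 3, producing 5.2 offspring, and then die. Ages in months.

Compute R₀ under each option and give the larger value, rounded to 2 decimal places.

2.74

breed at age 2: R₀ = 0.53 × (1.9 + 0.63 × 5.2) = 0.53 × 5.1760 = 2.7433
delay to age 3: R₀ = 0.53 × (0.80 × 5.2) = 0.53 × 4.1600 = 2.2048
Higher: breed at age 2 (2.7433).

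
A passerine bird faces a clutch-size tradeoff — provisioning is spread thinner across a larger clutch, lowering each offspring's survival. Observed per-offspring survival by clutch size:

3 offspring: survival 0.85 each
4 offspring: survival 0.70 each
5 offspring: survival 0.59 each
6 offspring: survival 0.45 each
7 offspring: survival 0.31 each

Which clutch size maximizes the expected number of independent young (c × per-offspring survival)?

5

Expected independent young = c × s(c):
  c=3: 3 × 0.85 = 2.550
  c=4: 4 × 0.70 = 2.800
  c=5: 5 × 0.59 = 2.950
  c=6: 6 × 0.45 = 2.700
  c=7: 7 × 0.31 = 2.170
Maximum at c = 5 (2.950 independent young).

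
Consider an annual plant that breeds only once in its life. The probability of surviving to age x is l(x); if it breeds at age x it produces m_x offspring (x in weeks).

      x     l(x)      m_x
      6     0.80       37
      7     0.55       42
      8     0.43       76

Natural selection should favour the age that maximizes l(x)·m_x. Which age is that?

Expected offspring if breeding at age x = l(x) × m_x:
  age 6: 0.80 × 37 = 29.600
  age 7: 0.55 × 42 = 23.100
  age 8: 0.43 × 76 = 32.680
Maximum at age 8 (32.680).

8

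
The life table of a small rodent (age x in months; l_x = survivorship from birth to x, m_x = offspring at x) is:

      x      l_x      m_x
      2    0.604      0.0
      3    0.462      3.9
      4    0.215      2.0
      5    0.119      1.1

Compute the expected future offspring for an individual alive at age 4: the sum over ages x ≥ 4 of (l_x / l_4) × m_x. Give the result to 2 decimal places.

l_4 = 0.215. Conditional survival from age 4 to x is l_x / l_4.
  x=4: (0.215/0.215) × 2.0 = 2.0000
  x=5: (0.119/0.215) × 1.1 = 0.6088
Sum = 2.0000 + 0.6088 = 2.6088

2.61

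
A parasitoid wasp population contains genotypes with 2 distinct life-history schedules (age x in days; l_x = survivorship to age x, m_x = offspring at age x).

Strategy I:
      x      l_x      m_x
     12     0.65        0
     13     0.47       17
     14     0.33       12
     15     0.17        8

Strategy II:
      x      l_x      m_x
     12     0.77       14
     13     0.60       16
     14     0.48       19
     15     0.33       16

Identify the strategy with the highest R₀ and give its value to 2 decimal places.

Strategy I: R₀ = 0.65×0 + 0.47×17 + 0.33×12 + 0.17×8 = 13.3100
Strategy II: R₀ = 0.77×14 + 0.60×16 + 0.48×19 + 0.33×16 = 34.7800
Highest R₀: strategy II with 34.7800.

34.78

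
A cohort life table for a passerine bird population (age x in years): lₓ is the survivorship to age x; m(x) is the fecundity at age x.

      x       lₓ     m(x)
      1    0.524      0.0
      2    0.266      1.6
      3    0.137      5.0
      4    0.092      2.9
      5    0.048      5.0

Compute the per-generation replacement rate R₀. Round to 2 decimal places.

R₀ = Σ lₓ m(x):
  age 1: 0.524 × 0.0 = 0.0000
  age 2: 0.266 × 1.6 = 0.4256
  age 3: 0.137 × 5.0 = 0.6850
  age 4: 0.092 × 2.9 = 0.2668
  age 5: 0.048 × 5.0 = 0.2400
R₀ = 0.0000 + 0.4256 + 0.6850 + 0.2668 + 0.2400 = 1.6174

1.62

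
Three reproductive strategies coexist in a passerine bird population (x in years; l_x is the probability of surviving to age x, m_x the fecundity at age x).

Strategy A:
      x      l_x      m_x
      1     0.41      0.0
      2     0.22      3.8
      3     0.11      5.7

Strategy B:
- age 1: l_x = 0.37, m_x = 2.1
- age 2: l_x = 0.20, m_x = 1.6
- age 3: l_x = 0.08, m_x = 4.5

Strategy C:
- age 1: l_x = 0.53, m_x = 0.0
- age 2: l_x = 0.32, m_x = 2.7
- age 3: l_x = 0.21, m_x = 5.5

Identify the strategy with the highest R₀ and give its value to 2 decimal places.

Strategy A: R₀ = 0.41×0.0 + 0.22×3.8 + 0.11×5.7 = 1.4630
Strategy B: R₀ = 0.37×2.1 + 0.20×1.6 + 0.08×4.5 = 1.4570
Strategy C: R₀ = 0.53×0.0 + 0.32×2.7 + 0.21×5.5 = 2.0190
Highest R₀: strategy C with 2.0190.

2.02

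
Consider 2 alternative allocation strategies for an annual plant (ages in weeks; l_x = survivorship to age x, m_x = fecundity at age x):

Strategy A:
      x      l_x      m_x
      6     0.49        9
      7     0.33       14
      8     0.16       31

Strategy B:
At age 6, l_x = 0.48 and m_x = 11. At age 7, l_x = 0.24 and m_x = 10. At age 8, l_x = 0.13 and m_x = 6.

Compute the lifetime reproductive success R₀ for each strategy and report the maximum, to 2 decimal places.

13.99

Strategy A: R₀ = 0.49×9 + 0.33×14 + 0.16×31 = 13.9900
Strategy B: R₀ = 0.48×11 + 0.24×10 + 0.13×6 = 8.4600
Highest R₀: strategy A with 13.9900.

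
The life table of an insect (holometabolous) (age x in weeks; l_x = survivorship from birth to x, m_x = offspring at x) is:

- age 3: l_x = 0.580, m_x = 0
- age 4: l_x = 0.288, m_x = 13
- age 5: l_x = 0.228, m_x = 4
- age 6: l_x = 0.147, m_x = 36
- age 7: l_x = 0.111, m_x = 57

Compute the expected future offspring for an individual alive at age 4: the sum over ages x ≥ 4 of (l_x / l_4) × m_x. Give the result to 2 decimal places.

l_4 = 0.288. Conditional survival from age 4 to x is l_x / l_4.
  x=4: (0.288/0.288) × 13 = 13.0000
  x=5: (0.228/0.288) × 4 = 3.1667
  x=6: (0.147/0.288) × 36 = 18.3750
  x=7: (0.111/0.288) × 57 = 21.9688
Sum = 13.0000 + 3.1667 + 18.3750 + 21.9688 = 56.5104

56.51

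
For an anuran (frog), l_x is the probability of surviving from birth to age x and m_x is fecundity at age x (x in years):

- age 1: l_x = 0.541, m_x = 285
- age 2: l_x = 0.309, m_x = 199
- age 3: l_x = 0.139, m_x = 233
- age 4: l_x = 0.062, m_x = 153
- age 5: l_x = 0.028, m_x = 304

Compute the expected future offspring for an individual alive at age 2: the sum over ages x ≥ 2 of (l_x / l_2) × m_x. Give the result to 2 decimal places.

l_2 = 0.309. Conditional survival from age 2 to x is l_x / l_2.
  x=2: (0.309/0.309) × 199 = 199.0000
  x=3: (0.139/0.309) × 233 = 104.8123
  x=4: (0.062/0.309) × 153 = 30.6990
  x=5: (0.028/0.309) × 304 = 27.5469
Sum = 199.0000 + 104.8123 + 30.6990 + 27.5469 = 362.0583

362.06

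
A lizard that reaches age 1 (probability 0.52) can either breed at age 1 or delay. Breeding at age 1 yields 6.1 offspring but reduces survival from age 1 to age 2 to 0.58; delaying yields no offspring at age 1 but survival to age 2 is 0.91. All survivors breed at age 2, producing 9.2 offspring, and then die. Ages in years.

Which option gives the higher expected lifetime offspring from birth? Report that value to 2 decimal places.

breed at age 1: R₀ = 0.52 × (6.1 + 0.58 × 9.2) = 0.52 × 11.4360 = 5.9467
delay to age 2: R₀ = 0.52 × (0.91 × 9.2) = 0.52 × 8.3720 = 4.3534
Higher: breed at age 1 (5.9467).

5.95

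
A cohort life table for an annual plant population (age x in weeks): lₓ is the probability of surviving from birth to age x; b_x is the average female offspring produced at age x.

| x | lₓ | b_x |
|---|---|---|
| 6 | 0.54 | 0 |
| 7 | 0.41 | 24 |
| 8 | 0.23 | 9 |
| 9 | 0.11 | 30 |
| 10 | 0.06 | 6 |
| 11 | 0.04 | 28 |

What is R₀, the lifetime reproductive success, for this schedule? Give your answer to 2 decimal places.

R₀ = Σ lₓ b_x:
  age 6: 0.54 × 0 = 0.0000
  age 7: 0.41 × 24 = 9.8400
  age 8: 0.23 × 9 = 2.0700
  age 9: 0.11 × 30 = 3.3000
  age 10: 0.06 × 6 = 0.3600
  age 11: 0.04 × 28 = 1.1200
R₀ = 0.0000 + 9.8400 + 2.0700 + 3.3000 + 0.3600 + 1.1200 = 16.6900

16.69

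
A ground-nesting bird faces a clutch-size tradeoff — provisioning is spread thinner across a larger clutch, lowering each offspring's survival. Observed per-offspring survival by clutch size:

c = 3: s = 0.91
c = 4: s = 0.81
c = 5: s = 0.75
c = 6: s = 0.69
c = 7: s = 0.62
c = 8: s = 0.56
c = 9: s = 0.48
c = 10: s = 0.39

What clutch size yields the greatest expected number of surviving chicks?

8

Expected surviving chicks = c × s(c):
  c=3: 3 × 0.91 = 2.730
  c=4: 4 × 0.81 = 3.240
  c=5: 5 × 0.75 = 3.750
  c=6: 6 × 0.69 = 4.140
  c=7: 7 × 0.62 = 4.340
  c=8: 8 × 0.56 = 4.480
  c=9: 9 × 0.48 = 4.320
  c=10: 10 × 0.39 = 3.900
Maximum at c = 8 (4.480 surviving chicks).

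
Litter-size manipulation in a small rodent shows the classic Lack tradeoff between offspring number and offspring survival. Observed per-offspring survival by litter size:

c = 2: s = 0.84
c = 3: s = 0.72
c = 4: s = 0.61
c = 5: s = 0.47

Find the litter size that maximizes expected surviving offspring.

Expected surviving offspring = c × s(c):
  c=2: 2 × 0.84 = 1.680
  c=3: 3 × 0.72 = 2.160
  c=4: 4 × 0.61 = 2.440
  c=5: 5 × 0.47 = 2.350
Maximum at c = 4 (2.440 surviving offspring).

4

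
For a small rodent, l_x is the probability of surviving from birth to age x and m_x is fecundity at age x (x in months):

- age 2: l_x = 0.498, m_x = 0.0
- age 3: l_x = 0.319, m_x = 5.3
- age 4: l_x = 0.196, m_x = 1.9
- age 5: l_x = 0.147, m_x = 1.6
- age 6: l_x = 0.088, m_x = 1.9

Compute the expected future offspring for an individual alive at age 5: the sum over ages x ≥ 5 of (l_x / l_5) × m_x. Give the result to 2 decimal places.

2.74

l_5 = 0.147. Conditional survival from age 5 to x is l_x / l_5.
  x=5: (0.147/0.147) × 1.6 = 1.6000
  x=6: (0.088/0.147) × 1.9 = 1.1374
Sum = 1.6000 + 1.1374 = 2.7374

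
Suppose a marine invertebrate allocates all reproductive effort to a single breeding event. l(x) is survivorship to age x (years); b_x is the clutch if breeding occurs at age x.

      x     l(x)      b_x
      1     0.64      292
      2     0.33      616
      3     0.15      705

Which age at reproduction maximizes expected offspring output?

2

Expected offspring if breeding at age x = l(x) × b_x:
  age 1: 0.64 × 292 = 186.880
  age 2: 0.33 × 616 = 203.280
  age 3: 0.15 × 705 = 105.750
Maximum at age 2 (203.280).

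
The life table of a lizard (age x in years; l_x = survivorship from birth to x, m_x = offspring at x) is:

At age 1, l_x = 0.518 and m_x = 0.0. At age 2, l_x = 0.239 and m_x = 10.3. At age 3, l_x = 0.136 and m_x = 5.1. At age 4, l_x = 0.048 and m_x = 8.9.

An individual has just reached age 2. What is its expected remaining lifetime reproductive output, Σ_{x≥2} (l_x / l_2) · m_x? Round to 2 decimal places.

14.99

l_2 = 0.239. Conditional survival from age 2 to x is l_x / l_2.
  x=2: (0.239/0.239) × 10.3 = 10.3000
  x=3: (0.136/0.239) × 5.1 = 2.9021
  x=4: (0.048/0.239) × 8.9 = 1.7874
Sum = 10.3000 + 2.9021 + 1.7874 = 14.9895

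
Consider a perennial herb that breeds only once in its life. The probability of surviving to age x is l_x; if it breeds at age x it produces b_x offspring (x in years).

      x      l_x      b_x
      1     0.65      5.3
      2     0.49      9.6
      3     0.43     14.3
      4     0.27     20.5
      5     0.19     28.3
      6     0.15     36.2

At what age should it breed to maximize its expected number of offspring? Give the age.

Expected offspring if breeding at age x = l_x × b_x:
  age 1: 0.65 × 5.3 = 3.445
  age 2: 0.49 × 9.6 = 4.704
  age 3: 0.43 × 14.3 = 6.149
  age 4: 0.27 × 20.5 = 5.535
  age 5: 0.19 × 28.3 = 5.377
  age 6: 0.15 × 36.2 = 5.430
Maximum at age 3 (6.149).

3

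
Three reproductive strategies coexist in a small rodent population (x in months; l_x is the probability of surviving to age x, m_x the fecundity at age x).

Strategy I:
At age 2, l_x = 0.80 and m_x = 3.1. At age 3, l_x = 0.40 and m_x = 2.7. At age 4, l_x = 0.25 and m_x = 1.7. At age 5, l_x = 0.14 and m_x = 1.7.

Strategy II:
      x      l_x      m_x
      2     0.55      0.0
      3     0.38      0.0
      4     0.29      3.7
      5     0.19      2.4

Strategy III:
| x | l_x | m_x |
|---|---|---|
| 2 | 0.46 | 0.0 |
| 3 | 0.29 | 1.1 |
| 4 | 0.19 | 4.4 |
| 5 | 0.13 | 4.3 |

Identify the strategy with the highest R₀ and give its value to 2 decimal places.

4.22

Strategy I: R₀ = 0.80×3.1 + 0.40×2.7 + 0.25×1.7 + 0.14×1.7 = 4.2230
Strategy II: R₀ = 0.55×0.0 + 0.38×0.0 + 0.29×3.7 + 0.19×2.4 = 1.5290
Strategy III: R₀ = 0.46×0.0 + 0.29×1.1 + 0.19×4.4 + 0.13×4.3 = 1.7140
Highest R₀: strategy I with 4.2230.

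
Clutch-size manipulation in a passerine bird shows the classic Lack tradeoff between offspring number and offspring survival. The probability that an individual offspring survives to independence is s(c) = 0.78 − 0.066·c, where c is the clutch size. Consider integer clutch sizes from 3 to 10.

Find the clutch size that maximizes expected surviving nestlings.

6

Expected surviving nestlings = c × s(c):
  c=3: 3 × 0.582 = 1.746
  c=4: 4 × 0.516 = 2.064
  c=5: 5 × 0.450 = 2.250
  c=6: 6 × 0.384 = 2.304
  c=7: 7 × 0.318 = 2.226
  c=8: 8 × 0.252 = 2.016
  c=9: 9 × 0.186 = 1.674
  c=10: 10 × 0.120 = 1.200
Maximum at c = 6 (2.304 surviving nestlings).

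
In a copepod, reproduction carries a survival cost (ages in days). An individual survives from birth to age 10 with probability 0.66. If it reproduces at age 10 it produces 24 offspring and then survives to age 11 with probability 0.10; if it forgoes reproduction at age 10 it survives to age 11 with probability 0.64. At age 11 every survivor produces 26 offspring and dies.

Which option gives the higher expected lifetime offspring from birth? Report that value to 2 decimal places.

17.56

breed at age 10: R₀ = 0.66 × (24 + 0.10 × 26) = 0.66 × 26.6000 = 17.5560
delay to age 11: R₀ = 0.66 × (0.64 × 26) = 0.66 × 16.6400 = 10.9824
Higher: breed at age 10 (17.5560).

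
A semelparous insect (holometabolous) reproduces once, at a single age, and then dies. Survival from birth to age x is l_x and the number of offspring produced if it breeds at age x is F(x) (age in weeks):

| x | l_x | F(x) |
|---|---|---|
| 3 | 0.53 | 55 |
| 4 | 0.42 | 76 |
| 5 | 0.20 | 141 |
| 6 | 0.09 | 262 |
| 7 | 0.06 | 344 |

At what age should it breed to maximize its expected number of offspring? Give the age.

4

Expected offspring if breeding at age x = l_x × F(x):
  age 3: 0.53 × 55 = 29.150
  age 4: 0.42 × 76 = 31.920
  age 5: 0.20 × 141 = 28.200
  age 6: 0.09 × 262 = 23.580
  age 7: 0.06 × 344 = 20.640
Maximum at age 4 (31.920).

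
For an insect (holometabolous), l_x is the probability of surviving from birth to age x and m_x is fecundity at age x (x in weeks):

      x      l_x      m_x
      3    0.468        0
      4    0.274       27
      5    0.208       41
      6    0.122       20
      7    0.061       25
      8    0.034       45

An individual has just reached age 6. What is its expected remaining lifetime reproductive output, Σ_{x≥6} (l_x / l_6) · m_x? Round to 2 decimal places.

45.04

l_6 = 0.122. Conditional survival from age 6 to x is l_x / l_6.
  x=6: (0.122/0.122) × 20 = 20.0000
  x=7: (0.061/0.122) × 25 = 12.5000
  x=8: (0.034/0.122) × 45 = 12.5410
Sum = 20.0000 + 12.5000 + 12.5410 = 45.0410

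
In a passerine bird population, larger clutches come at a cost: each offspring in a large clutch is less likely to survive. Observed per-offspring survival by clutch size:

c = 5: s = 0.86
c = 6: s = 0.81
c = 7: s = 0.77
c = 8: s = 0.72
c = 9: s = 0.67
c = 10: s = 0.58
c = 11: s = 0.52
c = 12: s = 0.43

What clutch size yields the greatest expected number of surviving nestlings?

Expected surviving nestlings = c × s(c):
  c=5: 5 × 0.86 = 4.300
  c=6: 6 × 0.81 = 4.860
  c=7: 7 × 0.77 = 5.390
  c=8: 8 × 0.72 = 5.760
  c=9: 9 × 0.67 = 6.030
  c=10: 10 × 0.58 = 5.800
  c=11: 11 × 0.52 = 5.720
  c=12: 12 × 0.43 = 5.160
Maximum at c = 9 (6.030 surviving nestlings).

9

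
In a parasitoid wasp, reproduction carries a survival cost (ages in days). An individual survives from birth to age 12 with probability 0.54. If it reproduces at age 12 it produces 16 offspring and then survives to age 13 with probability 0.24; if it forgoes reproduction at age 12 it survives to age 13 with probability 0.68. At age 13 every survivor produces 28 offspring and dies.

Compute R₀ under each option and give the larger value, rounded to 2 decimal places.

breed at age 12: R₀ = 0.54 × (16 + 0.24 × 28) = 0.54 × 22.7200 = 12.2688
delay to age 13: R₀ = 0.54 × (0.68 × 28) = 0.54 × 19.0400 = 10.2816
Higher: breed at age 12 (12.2688).

12.27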